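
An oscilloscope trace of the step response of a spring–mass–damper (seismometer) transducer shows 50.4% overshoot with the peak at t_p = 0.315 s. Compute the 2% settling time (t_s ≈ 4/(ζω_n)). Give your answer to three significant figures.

The overshoot fixes ζ = −ln(OS)/√(π²+ln²(OS)) = 0.213.
t_p = π/ω_d ⇒ ω_d = 9.97 rad/s; then ω_n = ω_d/√(1−ζ²) = 10.2 rad/s.
t_s ≈ 4/(ζω_n) = 4/(0.213·10.2) = 1.84 s.

t_s ≈ 1.84 s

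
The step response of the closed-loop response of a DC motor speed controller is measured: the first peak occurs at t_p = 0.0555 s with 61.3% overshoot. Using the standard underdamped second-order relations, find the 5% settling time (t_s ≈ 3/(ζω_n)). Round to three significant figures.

t_s ≈ 0.340 s

The overshoot fixes ζ = −ln(OS)/√(π²+ln²(OS)) = 0.154.
From t_p = π/ω_d, ω_d = π/0.0555 = 56.6 rad/s, so ω_n = ω_d/√(1−ζ²) = 57.3 rad/s.
t_s ≈ 3/(ζω_n) = 3/(0.154·57.3) = 0.340 s.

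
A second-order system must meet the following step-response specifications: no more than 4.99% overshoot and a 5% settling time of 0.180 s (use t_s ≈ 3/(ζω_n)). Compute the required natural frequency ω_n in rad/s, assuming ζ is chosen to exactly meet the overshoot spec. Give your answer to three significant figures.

ω_n ≈ 24.1 rad/s

Inverting the overshoot relation: ζ = |ln 0.0499|/√(π² + ln²0.0499) = 0.690.
From t_s ≈ 3/(ζω_n): ω_n = 3/(ζ·t_s) = 3/(0.690·0.180) = 24.1 rad/s.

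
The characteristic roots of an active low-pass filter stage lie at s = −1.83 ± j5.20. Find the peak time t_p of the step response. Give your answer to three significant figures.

t_p ≈ 0.604 s

t_p = π/ω_d with ω_d = 5.20 (the imaginary part), so t_p = 0.604 s.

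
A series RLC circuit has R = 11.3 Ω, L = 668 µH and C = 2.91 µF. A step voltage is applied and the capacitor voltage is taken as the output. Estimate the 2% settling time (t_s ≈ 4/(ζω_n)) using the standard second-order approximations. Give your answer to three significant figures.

t_s ≈ 0.000473 s

For a series RLC circuit (capacitor voltage as output), ω_n = 1/√(LC) = 1/√(668 µH · 2.91 µF) = 22700 rad/s.
ζ = (R/2)·√(C/L) = (11.3/2)·√(2.91 µF/668 µH) = 0.373.
t_s ≈ 4/(ζω_n) = 0.000473 s.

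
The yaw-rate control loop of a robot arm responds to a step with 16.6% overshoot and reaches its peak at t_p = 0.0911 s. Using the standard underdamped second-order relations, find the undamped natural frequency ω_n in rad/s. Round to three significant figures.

ω_n ≈ 39.7 rad/s

From the overshoot, ζ = −ln(OS)/√(π²+ln²(OS)) = 0.496.
From t_p = π/ω_d, ω_d = π/0.0911 = 34.5 rad/s, so ω_n = ω_d/√(1−ζ²) = 39.7 rad/s.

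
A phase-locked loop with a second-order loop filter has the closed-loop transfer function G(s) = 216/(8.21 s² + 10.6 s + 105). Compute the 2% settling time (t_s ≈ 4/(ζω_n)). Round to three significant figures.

Dividing through by 8.21: denominator becomes s² + 1.291 s + 12.79.
So ω_n = √12.79 = 3.58 rad/s and ζ = 1.291/(2·3.58) = 0.181.
t_s ≈ 4/(ζω_n) = 6.20 s.

t_s ≈ 6.20 s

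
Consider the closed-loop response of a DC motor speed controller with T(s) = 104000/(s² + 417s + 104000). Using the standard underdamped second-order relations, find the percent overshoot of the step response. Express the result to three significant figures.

%OS ≈ 6.98%

Comparing the denominator to s² + 2ζω_n s + ω_n²: ω_n = √104000 = 322 rad/s, and 2ζω_n = 417 so ζ = 417/(2·322) = 0.647.
%OS = 100 e^{−πζ/√(1−ζ²)} with ζ = 0.647 gives 6.98%.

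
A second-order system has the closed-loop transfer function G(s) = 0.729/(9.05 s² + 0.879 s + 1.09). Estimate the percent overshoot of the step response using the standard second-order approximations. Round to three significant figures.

Dividing through by 9.05: denominator becomes s² + 0.09713 s + 0.1204.
So ω_n = √0.1204 = 0.347 rad/s and ζ = 0.09713/(2·0.347) = 0.140.
%OS = 100 e^{−πζ/√(1−ζ²)} with ζ = 0.140 gives 64.1%.

%OS ≈ 64.1%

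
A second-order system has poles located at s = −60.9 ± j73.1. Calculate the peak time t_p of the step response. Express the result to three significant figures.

t_p ≈ 0.0430 s

t_p = π/ω_d with ω_d = 73.1 (the imaginary part), so t_p = 0.0430 s.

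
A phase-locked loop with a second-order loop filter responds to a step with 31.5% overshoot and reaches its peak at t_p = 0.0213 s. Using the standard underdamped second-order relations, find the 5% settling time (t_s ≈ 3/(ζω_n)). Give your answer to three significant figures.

t_s ≈ 0.0553 s

The overshoot fixes ζ = −ln(OS)/√(π²+ln²(OS)) = 0.345.
t_p = π/ω_d ⇒ ω_d = 147 rad/s; then ω_n = ω_d/√(1−ζ²) = 157 rad/s.
t_s ≈ 3/(ζω_n) = 3/(0.345·157) = 0.0553 s.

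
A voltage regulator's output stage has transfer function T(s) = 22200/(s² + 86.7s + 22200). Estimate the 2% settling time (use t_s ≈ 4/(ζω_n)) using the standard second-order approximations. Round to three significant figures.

ω_n = √22200 = 149 rad/s; ζ = 86.7/(2·149) = 0.291.
t_s ≈ 4/(ζω_n) = 4/(0.291·149) = 0.0923 s.

t_s ≈ 0.0923 s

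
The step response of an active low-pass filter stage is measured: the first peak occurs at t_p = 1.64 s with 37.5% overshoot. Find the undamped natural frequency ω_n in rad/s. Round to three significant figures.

From the overshoot, ζ = −ln(OS)/√(π²+ln²(OS)) = 0.298.
t_p = π/ω_d ⇒ ω_d = 1.92 rad/s; then ω_n = ω_d/√(1−ζ²) = 2.01 rad/s.

ω_n ≈ 2.01 rad/s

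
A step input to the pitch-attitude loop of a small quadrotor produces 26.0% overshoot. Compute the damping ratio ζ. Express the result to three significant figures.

ζ ≈ 0.394

From %OS = 100·exp(−πζ/√(1−ζ²)), invert to get ζ = −ln(OS)/√(π² + ln²(OS)) with OS = 0.260.
−ln 0.260 = 1.347, so ζ = 1.347/√(π² + 1.815) = 0.394.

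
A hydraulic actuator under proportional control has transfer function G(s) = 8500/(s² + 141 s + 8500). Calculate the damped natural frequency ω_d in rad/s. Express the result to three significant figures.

Matching coefficients with s² + 2ζω_n s + ω_n² gives ω_n² = 8500 ⇒ ω_n = 92.2 rad/s, and ζ = 141/(2ω_n) = 0.765.
The damped frequency ω_d = ω_n√(1−ζ²) = 59.4 rad/s.

ω_d ≈ 59.4 rad/s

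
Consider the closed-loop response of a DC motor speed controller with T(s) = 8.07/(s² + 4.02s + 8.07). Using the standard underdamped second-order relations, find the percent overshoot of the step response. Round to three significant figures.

%OS ≈ 4.30%

ω_n = √8.07 = 2.84 rad/s; ζ = 4.02/(2·2.84) = 0.708.
%OS = 100·exp(−πζ/√(1−ζ²)) = 4.30%.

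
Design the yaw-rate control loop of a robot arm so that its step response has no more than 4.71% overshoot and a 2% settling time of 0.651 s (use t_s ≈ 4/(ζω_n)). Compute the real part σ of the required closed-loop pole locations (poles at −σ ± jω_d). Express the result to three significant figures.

The settling-time spec alone fixes σ = ζω_n = 4/t_s = 4/0.651 = 6.14.
(Overshoot then fixes ζ = 0.697 and hence ω_d = σ·√(1−ζ²)/ζ = 6.32 rad/s.)

σ ≈ 6.14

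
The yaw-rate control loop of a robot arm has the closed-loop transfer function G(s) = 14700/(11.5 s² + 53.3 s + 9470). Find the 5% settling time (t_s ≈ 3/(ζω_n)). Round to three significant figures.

t_s ≈ 1.29 s

Dividing through by 11.5: denominator becomes s² + 4.635 s + 823.5.
So ω_n = √823.5 = 28.7 rad/s and ζ = 4.635/(2·28.7) = 0.0808.
t_s ≈ 3/(ζω_n) = 1.29 s.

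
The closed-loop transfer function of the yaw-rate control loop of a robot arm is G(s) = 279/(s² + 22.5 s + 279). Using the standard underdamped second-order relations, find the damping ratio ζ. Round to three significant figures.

ζ ≈ 0.674

Comparing the denominator to s² + 2ζω_n s + ω_n²: ω_n = √279 = 16.7 rad/s, and 2ζω_n = 22.5 so ζ = 22.5/(2·16.7) = 0.674.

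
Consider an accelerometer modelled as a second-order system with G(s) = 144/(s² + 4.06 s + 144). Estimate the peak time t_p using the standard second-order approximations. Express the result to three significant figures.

t_p ≈ 0.266 s

Comparing the denominator to s² + 2ζω_n s + ω_n²: ω_n = √144 = 12.0 rad/s, and 2ζω_n = 4.06 so ζ = 4.06/(2·12.0) = 0.169.
ω_d = 12.0·√(1 − 0.169²) = 11.8 rad/s. Then t_p = π/ω_d = 0.266 s.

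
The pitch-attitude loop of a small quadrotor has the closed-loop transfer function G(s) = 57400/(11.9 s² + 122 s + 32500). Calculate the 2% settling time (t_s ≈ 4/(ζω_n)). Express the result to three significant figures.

t_s ≈ 0.780 s

Dividing through by 11.9: denominator becomes s² + 10.25 s + 2731.
So ω_n = √2731 = 52.3 rad/s and ζ = 10.25/(2·52.3) = 0.0981.
t_s ≈ 4/(ζω_n) = 0.780 s.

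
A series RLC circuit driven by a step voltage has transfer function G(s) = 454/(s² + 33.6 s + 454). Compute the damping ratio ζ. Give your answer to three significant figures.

Matching coefficients with s² + 2ζω_n s + ω_n² gives ω_n² = 454 ⇒ ω_n = 21.3 rad/s, and ζ = 33.6/(2ω_n) = 0.788.

ζ ≈ 0.788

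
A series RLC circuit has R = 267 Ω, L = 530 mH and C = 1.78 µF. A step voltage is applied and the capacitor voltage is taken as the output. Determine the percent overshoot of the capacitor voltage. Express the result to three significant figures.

%OS ≈ 45.3%

For a series RLC circuit (capacitor voltage as output), ω_n = 1/√(LC) = 1/√(530 mH · 1.78 µF) = 1030 rad/s.
ζ = (R/2)·√(C/L) = (267/2)·√(1.78 µF/530 mH) = 0.245.
%OS = 100·exp(−πζ/√(1−ζ²)) = 45.3%.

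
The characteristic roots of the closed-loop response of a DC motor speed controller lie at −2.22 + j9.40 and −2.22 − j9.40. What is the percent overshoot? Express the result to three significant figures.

%OS ≈ 47.6%

The poles are at −σ ± jω_d with σ = 2.22 and ω_d = 9.40, so ω_n = √(σ²+ω_d²) = 9.66 rad/s and ζ = σ/ω_n = 0.230.
%OS = 100·exp(−πζ/√(1−ζ²)) = 47.6%.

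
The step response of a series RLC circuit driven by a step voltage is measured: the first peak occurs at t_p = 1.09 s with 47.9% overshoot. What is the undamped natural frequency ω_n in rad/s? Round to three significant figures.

ω_n ≈ 2.96 rad/s

ζ from %OS: ζ = |ln 0.479|/√(π²+ln²0.479) = 0.228.
t_p = π/ω_d ⇒ ω_d = 2.88 rad/s; then ω_n = ω_d/√(1−ζ²) = 2.96 rad/s.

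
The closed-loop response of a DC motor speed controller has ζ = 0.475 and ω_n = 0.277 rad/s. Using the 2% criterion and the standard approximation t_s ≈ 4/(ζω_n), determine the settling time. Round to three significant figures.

t_s ≈ 4/(ζω_n) = 4/(0.475 × 0.277) = 30.4 s.

t_s ≈ 30.4 s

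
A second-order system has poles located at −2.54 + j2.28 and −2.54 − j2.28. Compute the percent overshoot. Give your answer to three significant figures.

The poles are at −σ ± jω_d with σ = 2.54 and ω_d = 2.28, so ω_n = √(σ²+ω_d²) = 3.41 rad/s and ζ = σ/ω_n = 0.744.
Overshoot: exp(−π·0.744/√(1−0.744²)) = 0.0302, i.e. 3.02%.

%OS ≈ 3.02%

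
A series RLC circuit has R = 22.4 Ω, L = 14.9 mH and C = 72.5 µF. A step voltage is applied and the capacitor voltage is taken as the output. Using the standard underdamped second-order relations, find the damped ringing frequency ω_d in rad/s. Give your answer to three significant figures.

For a series RLC circuit (capacitor voltage as output), ω_n = 1/√(LC) = 1/√(14.9 mH · 72.5 µF) = 962 rad/s.
ζ = (R/2)·√(C/L) = (22.4/2)·√(72.5 µF/14.9 mH) = 0.781.
ω_d = 962·√(1 − 0.781²) = 601 rad/s.

ω_d ≈ 601 rad/s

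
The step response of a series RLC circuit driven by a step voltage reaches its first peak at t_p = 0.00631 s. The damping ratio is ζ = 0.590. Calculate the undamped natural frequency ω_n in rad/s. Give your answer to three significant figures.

Peak time t_p = π/ω_d, so ω_d = π/t_p = π/0.00631 = 498 rad/s.
ω_n = ω_d/√(1−ζ²) = 498/√0.652 = 617 rad/s.

ω_n ≈ 617 rad/s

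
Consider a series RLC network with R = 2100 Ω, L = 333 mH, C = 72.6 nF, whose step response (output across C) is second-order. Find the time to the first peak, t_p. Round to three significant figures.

For a series RLC circuit (capacitor voltage as output), ω_n = 1/√(LC) = 1/√(333 mH · 72.6 nF) = 6430 rad/s.
ζ = (R/2)·√(C/L) = (2100/2)·√(72.6 nF/333 mH) = 0.490.
ω_d = ω_n√(1−ζ²) = 5610 rad/s. t_p = π/ω_d = 0.000560 s.

t_p ≈ 0.000560 s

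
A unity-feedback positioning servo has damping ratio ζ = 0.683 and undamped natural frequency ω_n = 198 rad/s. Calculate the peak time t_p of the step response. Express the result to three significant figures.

The damped frequency is ω_d = ω_n√(1−ζ²) = 198·√(1−0.466) = 145 rad/s.
Peak time t_p = π/ω_d = π/145 = 0.0217 s.

t_p ≈ 0.0217 s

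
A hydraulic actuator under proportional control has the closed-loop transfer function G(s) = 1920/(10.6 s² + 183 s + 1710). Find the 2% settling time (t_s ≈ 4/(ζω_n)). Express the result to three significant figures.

Dividing through by 10.6: denominator becomes s² + 17.26 s + 161.3.
So ω_n = √161.3 = 12.7 rad/s and ζ = 17.26/(2·12.7) = 0.680.
t_s ≈ 4/(ζω_n) = 0.463 s.

t_s ≈ 0.463 s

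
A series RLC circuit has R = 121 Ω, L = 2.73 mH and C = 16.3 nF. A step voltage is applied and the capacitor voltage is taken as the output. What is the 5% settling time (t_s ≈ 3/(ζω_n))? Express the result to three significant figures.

For a series RLC circuit (capacitor voltage as output), ω_n = 1/√(LC) = 1/√(2.73 mH · 16.3 nF) = 150000 rad/s.
ζ = (R/2)·√(C/L) = (121/2)·√(16.3 nF/2.73 mH) = 0.148.
t_s ≈ 3/(ζω_n) = 0.000135 s.

t_s ≈ 0.000135 s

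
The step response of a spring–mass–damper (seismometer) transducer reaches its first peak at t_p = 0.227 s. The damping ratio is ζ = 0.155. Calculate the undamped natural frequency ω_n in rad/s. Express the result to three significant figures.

Peak time t_p = π/ω_d, so ω_d = π/t_p = π/0.227 = 13.8 rad/s.
ω_n = ω_d/√(1−ζ²) = 13.8/√0.976 = 14.0 rad/s.

ω_n ≈ 14.0 rad/s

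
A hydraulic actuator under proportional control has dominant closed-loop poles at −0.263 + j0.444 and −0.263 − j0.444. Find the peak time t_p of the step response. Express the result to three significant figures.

t_p ≈ 7.08 s

t_p = π/ω_d with ω_d = 0.444 (the imaginary part), so t_p = 7.08 s.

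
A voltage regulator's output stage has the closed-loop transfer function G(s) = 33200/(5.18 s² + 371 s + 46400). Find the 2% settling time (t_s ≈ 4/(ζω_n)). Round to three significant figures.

Dividing through by 5.18: denominator becomes s² + 71.62 s + 8958.
So ω_n = √8958 = 94.6 rad/s and ζ = 71.62/(2·94.6) = 0.378.
t_s ≈ 4/(ζω_n) = 0.112 s.

t_s ≈ 0.112 s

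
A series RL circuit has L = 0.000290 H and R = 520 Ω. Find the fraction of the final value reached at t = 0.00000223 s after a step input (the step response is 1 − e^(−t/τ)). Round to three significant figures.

τ = L/R = 0.000290/520 = 0.000000558 s.
y(t)/y_∞ = 1 − e^(−t/τ) = 1 − e^(−0.00000223/0.000000558) = 1 − e^(−4.00) = 0.982.

y/y_∞ ≈ 0.982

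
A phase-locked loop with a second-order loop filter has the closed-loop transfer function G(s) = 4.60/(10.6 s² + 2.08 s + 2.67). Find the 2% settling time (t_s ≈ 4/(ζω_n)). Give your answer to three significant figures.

t_s ≈ 40.8 s

Dividing through by 10.6: denominator becomes s² + 0.1962 s + 0.2519.
So ω_n = √0.2519 = 0.502 rad/s and ζ = 0.1962/(2·0.502) = 0.195.
t_s ≈ 4/(ζω_n) = 40.8 s.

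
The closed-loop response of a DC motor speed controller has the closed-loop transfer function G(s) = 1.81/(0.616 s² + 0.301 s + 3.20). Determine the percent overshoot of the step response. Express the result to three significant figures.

%OS ≈ 71.3%

Dividing through by 0.616: denominator becomes s² + 0.4886 s + 5.195.
So ω_n = √5.195 = 2.28 rad/s and ζ = 0.4886/(2·2.28) = 0.107.
Overshoot: exp(−π·0.107/√(1−0.107²)) = 0.713, i.e. 71.3%.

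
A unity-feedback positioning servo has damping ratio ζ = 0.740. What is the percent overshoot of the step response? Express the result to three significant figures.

%OS ≈ 3.15%

For an underdamped second-order system, %OS = 100·exp(−πζ/√(1−ζ²)).
πζ/√(1−ζ²) = π·0.740/√(1−0.548) = 3.456, so %OS = 100·e^(−3.456) = 3.15%.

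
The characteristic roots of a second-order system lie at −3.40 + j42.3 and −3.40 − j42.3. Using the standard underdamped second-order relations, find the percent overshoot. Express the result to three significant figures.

The poles are at −σ ± jω_d with σ = 3.40 and ω_d = 42.3, so ω_n = √(σ²+ω_d²) = 42.4 rad/s and ζ = σ/ω_n = 0.0801.
Overshoot: exp(−π·0.0801/√(1−0.0801²)) = 0.777, i.e. 77.7%.

%OS ≈ 77.7%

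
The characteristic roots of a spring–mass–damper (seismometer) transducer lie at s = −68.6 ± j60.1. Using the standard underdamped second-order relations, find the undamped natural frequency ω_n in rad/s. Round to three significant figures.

|pole| = ω_n = √(68.6² + 60.1²) = 91.2 rad/s; ζ = cos θ = σ/ω_n = 0.752.

ω_n ≈ 91.2 rad/s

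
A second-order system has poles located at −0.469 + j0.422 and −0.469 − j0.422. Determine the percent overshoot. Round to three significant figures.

|pole| = ω_n = √(0.469² + 0.422²) = 0.631 rad/s; ζ = cos θ = σ/ω_n = 0.743.
Overshoot: exp(−π·0.743/√(1−0.743²)) = 0.0305, i.e. 3.05%.

%OS ≈ 3.05%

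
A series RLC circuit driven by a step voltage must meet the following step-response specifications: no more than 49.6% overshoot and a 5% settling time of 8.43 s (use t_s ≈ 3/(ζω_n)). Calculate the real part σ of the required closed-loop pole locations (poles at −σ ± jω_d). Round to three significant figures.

σ ≈ 0.356

The settling-time spec alone fixes σ = ζω_n = 3/t_s = 3/8.43 = 0.356.
(Overshoot then fixes ζ = 0.218 and hence ω_d = σ·√(1−ζ²)/ζ = 1.59 rad/s.)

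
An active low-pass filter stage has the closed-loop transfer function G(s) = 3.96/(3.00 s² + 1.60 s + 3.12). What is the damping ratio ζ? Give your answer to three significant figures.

Dividing through by 3.00: denominator becomes s² + 0.5333 s + 1.040.
So ω_n = √1.040 = 1.02 rad/s and ζ = 0.5333/(2·1.02) = 0.261.

ζ ≈ 0.261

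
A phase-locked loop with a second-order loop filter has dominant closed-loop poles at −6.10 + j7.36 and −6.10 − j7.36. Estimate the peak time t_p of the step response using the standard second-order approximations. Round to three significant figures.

t_p = π/ω_d with ω_d = 7.36 (the imaginary part), so t_p = 0.427 s.

t_p ≈ 0.427 s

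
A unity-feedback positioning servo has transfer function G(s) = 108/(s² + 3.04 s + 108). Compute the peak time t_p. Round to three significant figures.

t_p ≈ 0.306 s

Matching coefficients with s² + 2ζω_n s + ω_n² gives ω_n² = 108 ⇒ ω_n = 10.4 rad/s, and ζ = 3.04/(2ω_n) = 0.146.
ω_d = 10.4·√(1 − 0.146²) = 10.3 rad/s. Then t_p = π/ω_d = 0.306 s.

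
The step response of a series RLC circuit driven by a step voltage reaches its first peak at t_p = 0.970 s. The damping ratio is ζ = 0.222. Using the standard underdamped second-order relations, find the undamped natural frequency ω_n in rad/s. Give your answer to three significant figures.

Peak time t_p = π/ω_d, so ω_d = π/t_p = π/0.970 = 3.24 rad/s.
ω_n = ω_d/√(1−ζ²) = 3.24/√0.951 = 3.32 rad/s.

ω_n ≈ 3.32 rad/s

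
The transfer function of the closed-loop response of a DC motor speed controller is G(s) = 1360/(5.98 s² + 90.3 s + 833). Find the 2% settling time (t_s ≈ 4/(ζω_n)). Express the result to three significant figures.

t_s ≈ 0.530 s

Dividing through by 5.98: denominator becomes s² + 15.10 s + 139.3.
So ω_n = √139.3 = 11.8 rad/s and ζ = 15.10/(2·11.8) = 0.640.
t_s ≈ 4/(ζω_n) = 0.530 s.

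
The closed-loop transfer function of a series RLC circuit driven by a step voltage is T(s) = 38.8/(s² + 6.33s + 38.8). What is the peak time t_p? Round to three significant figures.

Matching coefficients with s² + 2ζω_n s + ω_n² gives ω_n² = 38.8 ⇒ ω_n = 6.23 rad/s, and ζ = 6.33/(2ω_n) = 0.508.
The damped frequency ω_d = ω_n√(1−ζ²) = 5.36 rad/s. Then t_p = π/ω_d = 0.586 s.

t_p ≈ 0.586 s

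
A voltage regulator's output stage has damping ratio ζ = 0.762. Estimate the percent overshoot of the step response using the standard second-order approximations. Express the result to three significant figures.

%OS ≈ 2.48%

For an underdamped second-order system, %OS = 100·exp(−πζ/√(1−ζ²)).
πζ/√(1−ζ²) = π·0.762/√(1−0.581) = 3.697, so %OS = 100·e^(−3.697) = 2.48%.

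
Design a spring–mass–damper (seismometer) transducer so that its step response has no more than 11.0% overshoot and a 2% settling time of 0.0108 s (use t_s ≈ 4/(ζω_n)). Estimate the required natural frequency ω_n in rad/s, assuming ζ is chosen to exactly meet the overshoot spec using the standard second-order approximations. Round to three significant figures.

ζ = −ln(OS)/√(π² + (ln OS)²). With OS = 0.110, ln OS = −2.207 and ζ = 2.207/3.839 = 0.575.
From t_s ≈ 4/(ζω_n): ω_n = 4/(ζ·t_s) = 4/(0.575·0.0108) = 644 rad/s.

ω_n ≈ 644 rad/s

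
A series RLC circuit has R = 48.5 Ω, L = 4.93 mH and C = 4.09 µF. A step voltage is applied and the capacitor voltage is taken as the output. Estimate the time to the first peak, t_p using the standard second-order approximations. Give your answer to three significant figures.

For a series RLC circuit (capacitor voltage as output), ω_n = 1/√(LC) = 1/√(4.93 mH · 4.09 µF) = 7040 rad/s.
ζ = (R/2)·√(C/L) = (48.5/2)·√(4.09 µF/4.93 mH) = 0.698.
ω_d = 7040·√(1 − 0.698²) = 5040 rad/s. t_p = π/ω_d = 0.000623 s.

t_p ≈ 0.000623 s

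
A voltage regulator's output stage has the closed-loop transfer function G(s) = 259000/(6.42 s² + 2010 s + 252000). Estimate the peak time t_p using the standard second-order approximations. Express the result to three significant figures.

t_p ≈ 0.0259 s

Dividing through by 6.42: denominator becomes s² + 313.1 s + 39250.
So ω_n = √39250 = 198 rad/s and ζ = 313.1/(2·198) = 0.790.
ω_d = ω_n√(1−ζ²) = 121 rad/s. t_p = π/ω_d = 0.0259 s.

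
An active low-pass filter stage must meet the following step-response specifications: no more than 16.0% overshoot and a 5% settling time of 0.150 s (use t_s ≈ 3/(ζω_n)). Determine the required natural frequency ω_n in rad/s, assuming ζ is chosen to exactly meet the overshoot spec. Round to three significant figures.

From %OS = 100·exp(−πζ/√(1−ζ²)), invert to get ζ = −ln(OS)/√(π² + ln²(OS)) with OS = 0.160.
−ln 0.160 = 1.833, so ζ = 1.833/√(π² + 3.358) = 0.504.
From t_s ≈ 3/(ζω_n): ω_n = 3/(ζ·t_s) = 3/(0.504·0.150) = 39.7 rad/s.

ω_n ≈ 39.7 rad/s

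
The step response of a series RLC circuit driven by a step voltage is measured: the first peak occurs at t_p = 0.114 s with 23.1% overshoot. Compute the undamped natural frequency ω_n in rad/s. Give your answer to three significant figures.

ω_n ≈ 30.4 rad/s

From the overshoot, ζ = −ln(OS)/√(π²+ln²(OS)) = 0.423.
t_p = π/ω_d ⇒ ω_d = 27.6 rad/s; then ω_n = ω_d/√(1−ζ²) = 30.4 rad/s.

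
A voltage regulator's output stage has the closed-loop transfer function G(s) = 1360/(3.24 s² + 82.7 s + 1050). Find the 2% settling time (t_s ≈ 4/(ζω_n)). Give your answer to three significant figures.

Dividing through by 3.24: denominator becomes s² + 25.52 s + 324.1.
So ω_n = √324.1 = 18.0 rad/s and ζ = 25.52/(2·18.0) = 0.709.
t_s ≈ 4/(ζω_n) = 0.313 s.

t_s ≈ 0.313 s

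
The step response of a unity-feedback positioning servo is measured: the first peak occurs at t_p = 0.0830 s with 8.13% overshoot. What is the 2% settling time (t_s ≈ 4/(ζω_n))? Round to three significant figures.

From the overshoot, ζ = −ln(OS)/√(π²+ln²(OS)) = 0.624.
From t_p = π/ω_d, ω_d = π/0.0830 = 37.9 rad/s, so ω_n = ω_d/√(1−ζ²) = 48.4 rad/s.
t_s ≈ 4/(ζω_n) = 4/(0.624·48.4) = 0.132 s.

t_s ≈ 0.132 s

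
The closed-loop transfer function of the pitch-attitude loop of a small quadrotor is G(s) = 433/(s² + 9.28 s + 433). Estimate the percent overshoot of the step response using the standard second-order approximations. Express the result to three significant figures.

Matching coefficients with s² + 2ζω_n s + ω_n² gives ω_n² = 433 ⇒ ω_n = 20.8 rad/s, and ζ = 9.28/(2ω_n) = 0.223.
%OS = 100 e^{−πζ/√(1−ζ²)} with ζ = 0.223 gives 48.7%.

%OS ≈ 48.7%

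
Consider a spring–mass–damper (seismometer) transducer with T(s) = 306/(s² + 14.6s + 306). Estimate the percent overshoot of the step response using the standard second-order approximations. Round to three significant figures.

%OS ≈ 23.6%

Matching coefficients with s² + 2ζω_n s + ω_n² gives ω_n² = 306 ⇒ ω_n = 17.5 rad/s, and ζ = 14.6/(2ω_n) = 0.417.
Overshoot: exp(−π·0.417/√(1−0.417²)) = 0.236, i.e. 23.6%.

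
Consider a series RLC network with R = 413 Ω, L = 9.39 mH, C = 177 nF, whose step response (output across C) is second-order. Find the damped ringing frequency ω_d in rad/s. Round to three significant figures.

For a series RLC circuit (capacitor voltage as output), ω_n = 1/√(LC) = 1/√(9.39 mH · 177 nF) = 24500 rad/s.
ζ = (R/2)·√(C/L) = (413/2)·√(177 nF/9.39 mH) = 0.897.
ω_d = 24500·√(1 − 0.897²) = 10900 rad/s.

ω_d ≈ 10900 rad/s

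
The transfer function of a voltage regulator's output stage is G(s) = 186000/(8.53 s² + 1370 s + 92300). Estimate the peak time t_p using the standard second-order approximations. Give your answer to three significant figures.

t_p ≈ 0.0475 s

Dividing through by 8.53: denominator becomes s² + 160.6 s + 10820.
So ω_n = √10820 = 104 rad/s and ζ = 160.6/(2·104) = 0.772.
ω_d = ω_n√(1−ζ²) = 66.1 rad/s. t_p = π/ω_d = 0.0475 s.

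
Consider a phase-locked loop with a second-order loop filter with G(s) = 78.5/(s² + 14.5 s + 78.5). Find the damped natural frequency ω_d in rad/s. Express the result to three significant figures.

ω_d ≈ 5.09 rad/s

Matching coefficients with s² + 2ζω_n s + ω_n² gives ω_n² = 78.5 ⇒ ω_n = 8.86 rad/s, and ζ = 14.5/(2ω_n) = 0.818.
The damped frequency ω_d = ω_n√(1−ζ²) = 5.09 rad/s.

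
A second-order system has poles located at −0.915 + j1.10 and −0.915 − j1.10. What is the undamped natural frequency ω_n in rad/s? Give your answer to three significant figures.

The poles are at −σ ± jω_d with σ = 0.915 and ω_d = 1.10, so ω_n = √(σ²+ω_d²) = 1.43 rad/s and ζ = σ/ω_n = 0.639.

ω_n ≈ 1.43 rad/s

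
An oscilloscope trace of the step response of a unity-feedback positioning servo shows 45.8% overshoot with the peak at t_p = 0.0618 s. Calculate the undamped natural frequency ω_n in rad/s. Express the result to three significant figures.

ω_n ≈ 52.4 rad/s

From the overshoot, ζ = −ln(OS)/√(π²+ln²(OS)) = 0.241.
From t_p = π/ω_d, ω_d = π/0.0618 = 50.8 rad/s, so ω_n = ω_d/√(1−ζ²) = 52.4 rad/s.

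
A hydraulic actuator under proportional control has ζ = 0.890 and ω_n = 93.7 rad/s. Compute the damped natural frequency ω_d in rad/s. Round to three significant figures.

ω_d ≈ 42.7 rad/s

ω_d = ω_n√(1−ζ²) = 93.7·√0.208 = 42.7 rad/s.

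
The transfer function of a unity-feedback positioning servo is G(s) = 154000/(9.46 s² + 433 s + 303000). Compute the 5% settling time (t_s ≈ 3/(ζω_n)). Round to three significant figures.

Dividing through by 9.46: denominator becomes s² + 45.77 s + 32030.
So ω_n = √32030 = 179 rad/s and ζ = 45.77/(2·179) = 0.128.
t_s ≈ 3/(ζω_n) = 0.131 s.

t_s ≈ 0.131 s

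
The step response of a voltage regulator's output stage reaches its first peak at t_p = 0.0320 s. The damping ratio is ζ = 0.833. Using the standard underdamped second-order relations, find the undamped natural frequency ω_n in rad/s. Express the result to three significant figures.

ω_n ≈ 177 rad/s

Peak time t_p = π/ω_d, so ω_d = π/t_p = π/0.0320 = 98.2 rad/s.
ω_n = ω_d/√(1−ζ²) = 98.2/√0.306 = 177 rad/s.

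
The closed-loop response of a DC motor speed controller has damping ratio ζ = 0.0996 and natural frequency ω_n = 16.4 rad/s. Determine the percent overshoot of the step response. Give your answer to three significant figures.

%OS ≈ 73.0%

For an underdamped second-order system, %OS = 100·exp(−πζ/√(1−ζ²)).
πζ/√(1−ζ²) = π·0.0996/√(1−0.00992) = 0.3145, so %OS = 100·e^(−0.3145) = 73.0%.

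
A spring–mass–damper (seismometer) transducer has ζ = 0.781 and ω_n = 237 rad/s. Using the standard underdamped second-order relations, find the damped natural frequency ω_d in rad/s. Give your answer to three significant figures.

ω_d ≈ 148 rad/s

ω_d = ω_n√(1−ζ²) = 237·√0.390 = 148 rad/s.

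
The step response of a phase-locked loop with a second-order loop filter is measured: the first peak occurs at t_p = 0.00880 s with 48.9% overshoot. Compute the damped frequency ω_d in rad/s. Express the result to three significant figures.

ω_d ≈ 357 rad/s

t_p = π/ω_d, so ω_d = π/0.00880 = 357 rad/s.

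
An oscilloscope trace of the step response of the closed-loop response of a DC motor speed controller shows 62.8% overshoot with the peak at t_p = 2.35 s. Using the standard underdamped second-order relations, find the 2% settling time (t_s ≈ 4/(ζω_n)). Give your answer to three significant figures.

From the overshoot, ζ = −ln(OS)/√(π²+ln²(OS)) = 0.146.
From t_p = π/ω_d, ω_d = π/2.35 = 1.34 rad/s, so ω_n = ω_d/√(1−ζ²) = 1.35 rad/s.
t_s ≈ 4/(ζω_n) = 4/(0.146·1.35) = 20.2 s.

t_s ≈ 20.2 s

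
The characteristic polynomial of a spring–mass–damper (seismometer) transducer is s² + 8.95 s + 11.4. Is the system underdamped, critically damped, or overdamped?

a² − 4b = 35 > 0 (two distinct real roots); the system is overdamped.

overdamped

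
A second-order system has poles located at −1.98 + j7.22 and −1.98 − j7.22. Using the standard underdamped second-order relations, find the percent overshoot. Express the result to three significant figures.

%OS ≈ 42.3%

With σ = 1.98, ω_d = 7.22: ω_n = √(σ²+ω_d²) = 7.49 rad/s, ζ = σ/ω_n = 0.264.
Overshoot: exp(−π·0.264/√(1−0.264²)) = 0.423, i.e. 42.3%.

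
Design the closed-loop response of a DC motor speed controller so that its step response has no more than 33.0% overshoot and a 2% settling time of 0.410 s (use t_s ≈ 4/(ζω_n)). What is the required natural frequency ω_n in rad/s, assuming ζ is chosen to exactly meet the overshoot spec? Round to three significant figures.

ω_n ≈ 29.3 rad/s

Inverting the overshoot relation: ζ = |ln 0.330|/√(π² + ln²0.330) = 0.333.
From t_s ≈ 4/(ζω_n): ω_n = 4/(ζ·t_s) = 4/(0.333·0.410) = 29.3 rad/s.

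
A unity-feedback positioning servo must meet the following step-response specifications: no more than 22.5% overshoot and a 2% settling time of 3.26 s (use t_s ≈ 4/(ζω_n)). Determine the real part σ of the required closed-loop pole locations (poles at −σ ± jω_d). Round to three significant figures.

σ ≈ 1.23

The settling-time spec alone fixes σ = ζω_n = 4/t_s = 4/3.26 = 1.23.
(Overshoot then fixes ζ = 0.429 and hence ω_d = σ·√(1−ζ²)/ζ = 2.58 rad/s.)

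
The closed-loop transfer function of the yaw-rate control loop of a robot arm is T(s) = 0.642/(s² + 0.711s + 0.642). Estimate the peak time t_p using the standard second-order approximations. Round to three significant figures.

Matching coefficients with s² + 2ζω_n s + ω_n² gives ω_n² = 0.642 ⇒ ω_n = 0.801 rad/s, and ζ = 0.711/(2ω_n) = 0.444.
The damped frequency ω_d = ω_n√(1−ζ²) = 0.718 rad/s. Then t_p = π/ω_d = 4.38 s.

t_p ≈ 4.38 s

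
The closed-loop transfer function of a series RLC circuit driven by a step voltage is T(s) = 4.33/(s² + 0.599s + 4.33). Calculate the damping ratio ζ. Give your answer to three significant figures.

Matching coefficients with s² + 2ζω_n s + ω_n² gives ω_n² = 4.33 ⇒ ω_n = 2.08 rad/s, and ζ = 0.599/(2ω_n) = 0.144.

ζ ≈ 0.144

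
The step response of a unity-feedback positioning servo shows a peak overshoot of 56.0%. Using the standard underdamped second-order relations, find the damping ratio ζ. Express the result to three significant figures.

ζ ≈ 0.181

Inverting the overshoot relation: ζ = |ln 0.560|/√(π² + ln²0.560) = 0.181.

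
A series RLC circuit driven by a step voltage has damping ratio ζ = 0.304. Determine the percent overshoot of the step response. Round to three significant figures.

For an underdamped second-order system, %OS = 100·exp(−πζ/√(1−ζ²)).
πζ/√(1−ζ²) = π·0.304/√(1−0.0924) = 1.002, so %OS = 100·e^(−1.002) = 36.7%.

%OS ≈ 36.7%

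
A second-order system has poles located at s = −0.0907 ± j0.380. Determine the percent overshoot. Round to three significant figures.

The poles are at −σ ± jω_d with σ = 0.0907 and ω_d = 0.380, so ω_n = √(σ²+ω_d²) = 0.391 rad/s and ζ = σ/ω_n = 0.232.
Overshoot: exp(−π·0.232/√(1−0.232²)) = 0.472, i.e. 47.2%.

%OS ≈ 47.2%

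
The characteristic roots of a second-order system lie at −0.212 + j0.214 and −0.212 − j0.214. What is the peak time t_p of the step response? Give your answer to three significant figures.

t_p ≈ 14.7 s

t_p = π/ω_d with ω_d = 0.214 (the imaginary part), so t_p = 14.7 s.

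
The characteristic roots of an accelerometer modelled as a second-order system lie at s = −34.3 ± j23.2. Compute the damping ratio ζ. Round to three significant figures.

|pole| = ω_n = √(34.3² + 23.2²) = 41.4 rad/s; ζ = cos θ = σ/ω_n = 0.828.

ζ ≈ 0.828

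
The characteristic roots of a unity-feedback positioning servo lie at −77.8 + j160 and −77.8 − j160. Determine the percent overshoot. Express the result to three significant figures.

%OS ≈ 21.7%

The poles are at −σ ± jω_d with σ = 77.8 and ω_d = 160, so ω_n = √(σ²+ω_d²) = 178 rad/s and ζ = σ/ω_n = 0.437.
%OS = 100·exp(−πζ/√(1−ζ²)) = 21.7%.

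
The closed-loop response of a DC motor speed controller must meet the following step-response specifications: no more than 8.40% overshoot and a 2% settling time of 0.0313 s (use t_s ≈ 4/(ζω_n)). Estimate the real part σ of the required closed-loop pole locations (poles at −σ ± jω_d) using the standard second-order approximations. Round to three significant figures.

The settling-time spec alone fixes σ = ζω_n = 4/t_s = 4/0.0313 = 128.
(Overshoot then fixes ζ = 0.619 and hence ω_d = σ·√(1−ζ²)/ζ = 162 rad/s.)

σ ≈ 128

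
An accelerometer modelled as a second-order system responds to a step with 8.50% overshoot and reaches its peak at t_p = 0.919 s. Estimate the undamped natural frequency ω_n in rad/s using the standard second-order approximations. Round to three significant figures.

ζ from %OS: ζ = |ln 0.0850|/√(π²+ln²0.0850) = 0.617.
t_p = π/ω_d ⇒ ω_d = 3.42 rad/s; then ω_n = ω_d/√(1−ζ²) = 4.35 rad/s.

ω_n ≈ 4.35 rad/s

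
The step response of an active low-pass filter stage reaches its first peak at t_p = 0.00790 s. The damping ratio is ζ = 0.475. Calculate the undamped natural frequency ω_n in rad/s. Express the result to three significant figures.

Peak time t_p = π/ω_d, so ω_d = π/t_p = π/0.00790 = 398 rad/s.
ω_n = ω_d/√(1−ζ²) = 398/√0.774 = 452 rad/s.

ω_n ≈ 452 rad/s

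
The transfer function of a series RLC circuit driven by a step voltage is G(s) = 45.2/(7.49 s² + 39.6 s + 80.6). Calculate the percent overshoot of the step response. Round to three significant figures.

%OS ≈ 1.39%

Dividing through by 7.49: denominator becomes s² + 5.287 s + 10.76.
So ω_n = √10.76 = 3.28 rad/s and ζ = 5.287/(2·3.28) = 0.806.
%OS = 100 e^{−πζ/√(1−ζ²)} with ζ = 0.806 gives 1.39%.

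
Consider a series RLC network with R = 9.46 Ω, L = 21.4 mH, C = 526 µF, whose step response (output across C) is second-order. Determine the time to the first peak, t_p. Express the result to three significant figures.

For a series RLC circuit (capacitor voltage as output), ω_n = 1/√(LC) = 1/√(21.4 mH · 526 µF) = 298 rad/s.
ζ = (R/2)·√(C/L) = (9.46/2)·√(526 µF/21.4 mH) = 0.742.
ω_d = ω_n√(1−ζ²) = 200 rad/s. t_p = π/ω_d = 0.0157 s.

t_p ≈ 0.0157 s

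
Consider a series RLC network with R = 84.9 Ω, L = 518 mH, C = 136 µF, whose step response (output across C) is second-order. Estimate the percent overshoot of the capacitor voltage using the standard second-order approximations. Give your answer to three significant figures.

For a series RLC circuit (capacitor voltage as output), ω_n = 1/√(LC) = 1/√(518 mH · 136 µF) = 119 rad/s.
ζ = (R/2)·√(C/L) = (84.9/2)·√(136 µF/518 mH) = 0.688.
Overshoot: exp(−π·0.688/√(1−0.688²)) = 0.0509, i.e. 5.09%.

%OS ≈ 5.09%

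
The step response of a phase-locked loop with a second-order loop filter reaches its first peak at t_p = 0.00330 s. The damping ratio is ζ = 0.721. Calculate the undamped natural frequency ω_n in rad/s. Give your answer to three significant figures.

ω_n ≈ 1370 rad/s

Peak time t_p = π/ω_d, so ω_d = π/t_p = π/0.00330 = 952 rad/s.
ω_n = ω_d/√(1−ζ²) = 952/√0.480 = 1370 rad/s.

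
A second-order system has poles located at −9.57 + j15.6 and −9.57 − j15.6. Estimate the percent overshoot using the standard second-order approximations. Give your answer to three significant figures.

With σ = 9.57, ω_d = 15.6: ω_n = √(σ²+ω_d²) = 18.3 rad/s, ζ = σ/ω_n = 0.523.
%OS = 100·exp(−πζ/√(1−ζ²)) = 14.6%.

%OS ≈ 14.6%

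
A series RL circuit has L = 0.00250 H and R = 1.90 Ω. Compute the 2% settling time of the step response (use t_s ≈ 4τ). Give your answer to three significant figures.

τ = L/R = 0.00250/1.90 = 0.00132 s.
t_s ≈ 4τ = 0.00526 s.

t_s ≈ 0.00526 s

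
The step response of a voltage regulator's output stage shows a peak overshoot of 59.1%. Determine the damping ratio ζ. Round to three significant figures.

ζ ≈ 0.165

ζ = −ln(OS)/√(π² + (ln OS)²). With OS = 0.591, ln OS = −0.5259 and ζ = 0.5259/3.185 = 0.165.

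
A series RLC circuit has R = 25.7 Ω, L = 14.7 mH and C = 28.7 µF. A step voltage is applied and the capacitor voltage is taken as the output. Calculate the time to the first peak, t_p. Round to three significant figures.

t_p ≈ 0.00248 s

For a series RLC circuit (capacitor voltage as output), ω_n = 1/√(LC) = 1/√(14.7 mH · 28.7 µF) = 1540 rad/s.
ζ = (R/2)·√(C/L) = (25.7/2)·√(28.7 µF/14.7 mH) = 0.568.
ω_d = 1540·√(1 − 0.568²) = 1270 rad/s. t_p = π/ω_d = 0.00248 s.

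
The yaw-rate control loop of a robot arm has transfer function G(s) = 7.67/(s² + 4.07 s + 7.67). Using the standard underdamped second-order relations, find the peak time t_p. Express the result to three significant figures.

Matching coefficients with s² + 2ζω_n s + ω_n² gives ω_n² = 7.67 ⇒ ω_n = 2.77 rad/s, and ζ = 4.07/(2ω_n) = 0.735.
ω_d = 2.77·√(1 − 0.735²) = 1.88 rad/s. Then t_p = π/ω_d = 1.67 s.

t_p ≈ 1.67 s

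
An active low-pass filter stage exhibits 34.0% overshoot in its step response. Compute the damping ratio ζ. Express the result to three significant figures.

ζ ≈ 0.325

From %OS = 100·exp(−πζ/√(1−ζ²)), invert to get ζ = −ln(OS)/√(π² + ln²(OS)) with OS = 0.340.
−ln 0.340 = 1.079, so ζ = 1.079/√(π² + 1.164) = 0.325.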